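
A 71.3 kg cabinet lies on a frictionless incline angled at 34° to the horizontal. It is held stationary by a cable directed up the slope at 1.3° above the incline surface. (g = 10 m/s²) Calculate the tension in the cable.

T ≈ 399 N

Take axes along and perpendicular to the incline. Weight components: W sin 34° = 398.7 N down-slope, W cos 34° = 591.1 N into the surface.
Along incline: T cos 1.3° = W sin 34° → T = 398.8 N.
Perpendicular: N = W cos 34° − T sin 1.3° = 582.1 N.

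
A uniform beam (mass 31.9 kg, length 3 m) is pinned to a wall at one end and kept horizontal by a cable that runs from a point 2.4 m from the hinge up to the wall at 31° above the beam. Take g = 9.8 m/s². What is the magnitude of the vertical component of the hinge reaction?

Take torques about the hinge: T sin 31° · 2.4 = 31.9×9.8×1.5 = 468.93 N·m.
So T = 468.93 / (0.5150 × 2.4) = 379.37 N.
ΣF_y = 0: H_y = (31.9×9.8) − T sin 31° = 312.62 − 195.39 = 117.23 N.

|H_y| ≈ 117 N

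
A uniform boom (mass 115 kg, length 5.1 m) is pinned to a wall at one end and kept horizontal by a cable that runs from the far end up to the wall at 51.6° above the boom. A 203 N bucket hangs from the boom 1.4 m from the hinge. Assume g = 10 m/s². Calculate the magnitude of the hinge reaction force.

Take torques about the hinge: T sin 51.6° · 5.1 = 115×10×2.55 + 203×1.4 = 3216.7 N·m.
So T = 3216.7 / (0.7837 × 5.1) = 804.81 N.
ΣF_x = 0: H_x = T cos 51.6° = 499.91 N.
ΣF_y = 0: H_y = (115×10 + 203) − T sin 51.6° = 1353 − 630.73 = 722.27 N.
|H| = √(H_x² + H_y²) = √((499.91)² + (722.27)²) = 878.4 N.

|H| ≈ 878 N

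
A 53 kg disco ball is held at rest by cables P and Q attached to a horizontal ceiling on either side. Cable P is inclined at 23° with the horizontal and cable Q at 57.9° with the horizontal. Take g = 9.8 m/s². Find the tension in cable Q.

Weight W = 53 × 9.8 = 519.4 N acts straight down.
Horizontal: T_P cos 23° = T_Q cos 57.9°  →  T_P = 0.5773 T_Q.
Vertical: T_P sin 23° + T_Q sin 57.9° = 519.4.
Substituting the horizontal relation into the vertical equation gives 1.073 T_Q = 519.4, so T_Q = 484.2 N.

T_Q ≈ 484 N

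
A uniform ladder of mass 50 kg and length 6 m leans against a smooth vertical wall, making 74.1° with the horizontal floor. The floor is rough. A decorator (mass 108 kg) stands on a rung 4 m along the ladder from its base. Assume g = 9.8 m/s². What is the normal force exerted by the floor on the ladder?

N_floor ≈ 1550 N

ΣF_y = 0: N_floor = 50×9.8 + 108×9.8 = 1548.4 N.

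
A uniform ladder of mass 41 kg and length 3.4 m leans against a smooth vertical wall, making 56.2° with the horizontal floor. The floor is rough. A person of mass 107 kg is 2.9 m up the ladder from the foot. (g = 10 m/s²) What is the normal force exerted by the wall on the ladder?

N_wall ≈ 748 N

Torques about the foot: N_wall · 3.4 sin 56.2° = 41×10×1.7 cos 56.2° + 107×10×2.9 cos 56.2° → N_wall = 748.2 N.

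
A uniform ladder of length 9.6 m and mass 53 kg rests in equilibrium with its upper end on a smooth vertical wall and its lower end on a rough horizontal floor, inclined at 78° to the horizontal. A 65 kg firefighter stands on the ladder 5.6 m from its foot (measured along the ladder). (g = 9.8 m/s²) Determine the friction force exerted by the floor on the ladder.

Torques about the foot: N_wall · 9.6 sin 78° = 53×9.8×4.8 cos 78° + 65×9.8×5.6 cos 78° → N_wall = 134.18 N.
ΣF_x = 0: f_floor = N_wall = 134.18 N.

f ≈ 134 N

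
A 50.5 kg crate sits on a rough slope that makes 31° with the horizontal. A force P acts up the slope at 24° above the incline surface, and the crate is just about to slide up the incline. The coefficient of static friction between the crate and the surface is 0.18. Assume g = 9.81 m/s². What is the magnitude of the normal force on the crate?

N ≈ 288 N

On the verge of sliding up the incline, friction equals μN and acts down the slope.
Perpendicular: N + P sin 24° = W cos 31° = 424.6 N.
Along incline: P cos 24° = W sin 31° + μN  with W sin 31° = 255.2 N.
Solving the pair for P and N: P = 336 N, N = 288 N (and f = μN = 51.83 N).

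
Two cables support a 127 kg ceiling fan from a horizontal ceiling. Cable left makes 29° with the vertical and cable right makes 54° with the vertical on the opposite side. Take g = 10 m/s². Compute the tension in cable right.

T_right ≈ 620 N

Angles from the horizontal: cable left is 90° − 29° = 61°, cable right is 90° − 54° = 36°.
Weight W = 127 × 10 = 1270 N acts straight down.
Horizontal: T_left cos 61° = T_right cos 36°  →  T_left = 1.669 T_right.
Vertical: T_left sin 61° + T_right sin 36° = 1270.
Substituting the horizontal relation into the vertical equation gives 2.047 T_right = 1270, so T_right = 620.3 N.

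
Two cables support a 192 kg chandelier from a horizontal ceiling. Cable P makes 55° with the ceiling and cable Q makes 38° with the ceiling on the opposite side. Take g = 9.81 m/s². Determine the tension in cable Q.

Weight W = 192 × 9.81 = 1884 N acts straight down.
Horizontal: T_P cos 55° = T_Q cos 38°  →  T_P = 1.374 T_Q.
Vertical: T_P sin 55° + T_Q sin 38° = 1884.
Substituting the horizontal relation into the vertical equation gives 1.741 T_Q = 1884, so T_Q = 1082 N.

T_Q ≈ 1080 N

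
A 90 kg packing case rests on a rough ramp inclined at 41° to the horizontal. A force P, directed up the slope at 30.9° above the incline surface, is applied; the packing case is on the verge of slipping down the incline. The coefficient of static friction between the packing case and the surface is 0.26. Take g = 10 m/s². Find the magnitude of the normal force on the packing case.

On the verge of sliding down the incline, friction equals μN and acts up the slope.
Perpendicular: N + P sin 30.9° = W cos 41° = 679.2 N.
Along incline: P cos 30.9° + μN = W sin 41° with W sin 41° = 590.5 N.
Solving the pair for P and N: P = 571.2 N, N = 385.9 N (and f = μN = 100.3 N).

N ≈ 386 N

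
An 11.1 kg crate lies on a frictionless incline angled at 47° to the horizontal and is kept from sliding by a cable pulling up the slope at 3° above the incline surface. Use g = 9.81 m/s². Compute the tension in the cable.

Take axes along and perpendicular to the incline. Weight components: W sin 47° = 79.64 N down-slope, W cos 47° = 74.26 N into the surface.
Along incline: T cos 3° = W sin 47° → T = 79.75 N.
Perpendicular: N = W cos 47° − T sin 3° = 70.09 N.

T ≈ 79.7 N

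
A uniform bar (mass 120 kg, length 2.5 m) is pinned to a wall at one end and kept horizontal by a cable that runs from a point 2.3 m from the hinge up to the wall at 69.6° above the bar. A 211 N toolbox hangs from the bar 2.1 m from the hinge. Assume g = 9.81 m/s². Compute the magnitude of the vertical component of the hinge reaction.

Take torques about the hinge: T sin 69.6° · 2.3 = 120×9.81×1.25 + 211×2.1 = 1914.6 N·m.
So T = 1914.6 / (0.9373 × 2.3) = 888.14 N.
ΣF_y = 0: H_y = (120×9.81 + 211) − T sin 69.6° = 1388.2 − 832.43 = 555.77 N.

|H_y| ≈ 556 N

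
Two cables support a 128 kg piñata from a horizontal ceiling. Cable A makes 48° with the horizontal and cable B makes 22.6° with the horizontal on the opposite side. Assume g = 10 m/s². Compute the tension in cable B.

Weight W = 128 × 10 = 1280 N acts straight down.
Horizontal: T_A cos 48° = T_B cos 22.6°  →  T_A = 1.38 T_B.
Vertical: T_A sin 48° + T_B sin 22.6° = 1280.
Substituting the horizontal relation into the vertical equation gives 1.41 T_B = 1280, so T_B = 908 N.

T_B ≈ 908 N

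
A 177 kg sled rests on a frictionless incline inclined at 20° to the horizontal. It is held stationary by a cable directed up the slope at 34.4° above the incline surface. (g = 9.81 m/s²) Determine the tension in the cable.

Take axes along and perpendicular to the incline. Weight components: W sin 20° = 593.9 N down-slope, W cos 20° = 1632 N into the surface.
Along incline: T cos 34.4° = W sin 20° → T = 719.7 N.
Perpendicular: N = W cos 20° − T sin 34.4° = 1225 N.

T ≈ 720 N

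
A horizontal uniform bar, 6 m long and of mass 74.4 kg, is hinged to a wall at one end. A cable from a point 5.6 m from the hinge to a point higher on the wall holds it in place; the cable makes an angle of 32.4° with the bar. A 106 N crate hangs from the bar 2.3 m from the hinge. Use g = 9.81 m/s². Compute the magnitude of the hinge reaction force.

|H| ≈ 794 N

Take torques about the hinge: T sin 32.4° · 5.6 = 74.4×9.81×3 + 106×2.3 = 2433.4 N·m.
So T = 2433.4 / (0.5358 × 5.6) = 810.96 N.
ΣF_x = 0: H_x = T cos 32.4° = 684.72 N.
ΣF_y = 0: H_y = (74.4×9.81 + 106) − T sin 32.4° = 835.86 − 434.53 = 401.33 N.
|H| = √(H_x² + H_y²) = √((684.72)² + (401.33)²) = 793.66 N.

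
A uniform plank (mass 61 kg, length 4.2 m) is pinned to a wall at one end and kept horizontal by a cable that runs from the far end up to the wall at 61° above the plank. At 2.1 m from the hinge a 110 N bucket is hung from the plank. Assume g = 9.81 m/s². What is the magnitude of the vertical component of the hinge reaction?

Take torques about the hinge: T sin 61° · 4.2 = 61×9.81×2.1 + 110×2.1 = 1487.7 N·m.
So T = 1487.7 / (0.8746 × 4.2) = 404.98 N.
ΣF_y = 0: H_y = (61×9.81 + 110) − T sin 61° = 708.41 − 354.21 = 354.21 N.

|H_y| ≈ 354 N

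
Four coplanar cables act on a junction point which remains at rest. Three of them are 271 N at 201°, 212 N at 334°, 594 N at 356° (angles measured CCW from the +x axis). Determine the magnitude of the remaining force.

Sum the known components: ΣF_x = 530.1 N, ΣF_y = -231.5 N.
For equilibrium the remaining force must supply (−ΣF_x, −ΣF_y) = (-530.1, 231.5) N.
Magnitude = √((-530.1)² + (231.5)²) = 578.4 N; direction = atan2(231.5, -530.1) = 156.4°.

F ≈ 578 N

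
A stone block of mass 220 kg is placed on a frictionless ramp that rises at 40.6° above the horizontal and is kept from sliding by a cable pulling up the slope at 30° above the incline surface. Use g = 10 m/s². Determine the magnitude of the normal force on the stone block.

N ≈ 844 N

Take axes along and perpendicular to the incline. Weight components: W sin 40.6° = 1432 N down-slope, W cos 40.6° = 1670 N into the surface.
Along incline: T cos 30° = W sin 40.6° → T = 1653 N.
Perpendicular: N = W cos 40.6° − T sin 30° = 843.8 N.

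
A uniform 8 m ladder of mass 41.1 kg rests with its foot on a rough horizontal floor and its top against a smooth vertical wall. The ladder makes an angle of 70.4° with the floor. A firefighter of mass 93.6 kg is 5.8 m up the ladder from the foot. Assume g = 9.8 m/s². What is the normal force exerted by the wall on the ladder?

Torques about the foot: N_wall · 8 sin 70.4° = 41.1×9.8×4 cos 70.4° + 93.6×9.8×5.8 cos 70.4° → N_wall = 308.52 N.

N_wall ≈ 309 N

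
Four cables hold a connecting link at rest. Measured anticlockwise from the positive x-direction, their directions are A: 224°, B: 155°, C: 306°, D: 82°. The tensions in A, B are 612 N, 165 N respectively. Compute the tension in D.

T_D ≈ 988 N

Resolve: ΣF_x = 612 cos 224° + 165 cos 155° + T_C cos 306° + T_D cos 82° = 0.
        ΣF_y = 612 sin 224° + 165 sin 155° + T_C sin 306° + T_D sin 82° = 0.
The known terms sum to (-589.8, -355.4) N, so 0.5878 T_C + 0.1392 T_D = 589.8 and -0.8090 T_C + 0.9903 T_D = 355.4.
Solving simultaneously: T_C = 769.6 N, T_D = 987.6 N.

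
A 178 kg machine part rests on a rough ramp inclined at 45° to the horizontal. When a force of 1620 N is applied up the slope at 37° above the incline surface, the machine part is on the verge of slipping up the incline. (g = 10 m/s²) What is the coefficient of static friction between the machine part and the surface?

μ ≈ 0.124

On the verge of sliding up the incline, friction is at its maximum μN and acts down the slope.
Perpendicular to incline: N = W cos 45° − P sin 37° = 1259 − 974.9 = 283.7 N.
Along incline: P cos 37° − μN = W sin 45° → μ = −(W sin 45° − P cos 37°) / N = 0.1239.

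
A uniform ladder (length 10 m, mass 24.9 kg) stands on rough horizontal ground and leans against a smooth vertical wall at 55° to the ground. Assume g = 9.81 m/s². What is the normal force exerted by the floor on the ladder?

N_floor ≈ 244 N

ΣF_y = 0: N_floor = 24.9×9.81 = 244.27 N.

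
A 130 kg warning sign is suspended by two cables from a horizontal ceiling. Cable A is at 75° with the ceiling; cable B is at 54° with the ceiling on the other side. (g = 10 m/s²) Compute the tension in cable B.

T_B ≈ 433 N

Weight W = 130 × 10 = 1300 N acts straight down.
Horizontal: T_A cos 75° = T_B cos 54°  →  T_A = 2.271 T_B.
Vertical: T_A sin 75° + T_B sin 54° = 1300.
Substituting the horizontal relation into the vertical equation gives 3.003 T_B = 1300, so T_B = 432.9 N.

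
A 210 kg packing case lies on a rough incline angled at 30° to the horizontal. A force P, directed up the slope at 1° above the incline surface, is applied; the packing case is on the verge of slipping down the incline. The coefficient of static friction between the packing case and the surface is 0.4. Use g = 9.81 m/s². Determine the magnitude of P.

P ≈ 319 N

On the verge of sliding down the incline, friction equals μN and acts up the slope.
Perpendicular: N + P sin 1° = W cos 30° = 1784 N.
Along incline: P cos 1° + μN = W sin 30° with W sin 30° = 1030 N.
Solving the pair for P and N: P = 318.7 N, N = 1779 N (and f = μN = 711.4 N).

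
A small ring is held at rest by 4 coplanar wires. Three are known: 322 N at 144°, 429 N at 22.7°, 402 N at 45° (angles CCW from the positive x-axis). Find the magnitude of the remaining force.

F ≈ 764 N

Sum the known components: ΣF_x = 419.5 N, ΣF_y = 639.1 N.
For equilibrium the remaining force must supply (−ΣF_x, −ΣF_y) = (-419.5, -639.1) N.
Magnitude = √((-419.5)² + (-639.1)²) = 764.5 N; direction = atan2(-639.1, -419.5) = 236.7°.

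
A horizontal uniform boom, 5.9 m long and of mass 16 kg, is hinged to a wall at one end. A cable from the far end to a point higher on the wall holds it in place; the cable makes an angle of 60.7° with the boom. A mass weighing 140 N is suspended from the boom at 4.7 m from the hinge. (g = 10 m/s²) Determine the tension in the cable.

Take torques about the hinge: T sin 60.7° · 5.9 = 16×10×2.95 + 140×4.7 = 1130 N·m.
So T = 1130 / (0.8721 × 5.9) = 219.62 N.

T ≈ 220 N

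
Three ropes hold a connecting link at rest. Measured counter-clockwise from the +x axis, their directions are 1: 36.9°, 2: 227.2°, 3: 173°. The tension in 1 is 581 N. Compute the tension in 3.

Resolve: ΣF_x = 581 cos 36.9° + T_2 cos 227.2° + T_3 cos 173° = 0.
        ΣF_y = 581 sin 36.9° + T_2 sin 227.2° + T_3 sin 173° = 0.
The known terms sum to (464.6, 348.8) N, so -0.6794 T_2 − 0.9925 T_3 = -464.6 and -0.7337 T_2 + 0.1219 T_3 = -348.8.
Solving simultaneously: T_2 = 496.7 N, T_3 = 128.1 N.

T_3 ≈ 128 N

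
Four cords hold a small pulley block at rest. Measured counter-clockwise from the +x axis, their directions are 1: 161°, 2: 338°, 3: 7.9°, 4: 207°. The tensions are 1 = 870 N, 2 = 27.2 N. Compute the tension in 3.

T_3 ≈ 1850 N

Resolve: ΣF_x = 870 cos 161° + 27.2 cos 338° + T_3 cos 7.9° + T_4 cos 207° = 0.
        ΣF_y = 870 sin 161° + 27.2 sin 338° + T_3 sin 7.9° + T_4 sin 207° = 0.
The known terms sum to (-797.4, 273.1) N, so 0.9905 T_3 − 0.8910 T_4 = 797.4 and 0.1374 T_3 − 0.4540 T_4 = -273.1.
Solving simultaneously: T_3 = 1850 N, T_4 = 1161 N.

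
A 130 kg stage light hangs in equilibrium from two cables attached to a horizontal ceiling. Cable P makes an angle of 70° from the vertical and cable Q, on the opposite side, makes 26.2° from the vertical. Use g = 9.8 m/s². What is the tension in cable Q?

T_Q ≈ 1200 N

Angles from the horizontal: cable P is 90° − 70° = 20°, cable Q is 90° − 26.2° = 63.8°.
Weight W = 130 × 9.8 = 1274 N acts straight down.
Horizontal: T_P cos 20° = T_Q cos 63.8°  →  T_P = 0.4698 T_Q.
Vertical: T_P sin 20° + T_Q sin 63.8° = 1274.
Substituting the horizontal relation into the vertical equation gives 1.058 T_Q = 1274, so T_Q = 1204 N.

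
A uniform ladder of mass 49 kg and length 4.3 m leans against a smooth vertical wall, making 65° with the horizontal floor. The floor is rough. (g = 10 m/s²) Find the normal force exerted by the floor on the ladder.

ΣF_y = 0: N_floor = 49×10 = 490 N.

N_floor ≈ 490 N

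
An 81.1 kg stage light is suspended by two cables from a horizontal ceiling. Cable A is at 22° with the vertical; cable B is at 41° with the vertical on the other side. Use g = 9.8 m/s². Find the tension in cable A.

T_A ≈ 585 N

Angles from the horizontal: cable A is 90° − 22° = 68°, cable B is 90° − 41° = 49°.
Weight W = 81.1 × 9.8 = 794.8 N acts straight down.
Horizontal: T_A cos 68° = T_B cos 49°  →  T_B = 0.571 T_A.
Vertical: T_A sin 68° + T_B sin 49° = 794.8.
Substituting the horizontal relation into the vertical equation gives 1.358 T_A = 794.8, so T_A = 585.2 N.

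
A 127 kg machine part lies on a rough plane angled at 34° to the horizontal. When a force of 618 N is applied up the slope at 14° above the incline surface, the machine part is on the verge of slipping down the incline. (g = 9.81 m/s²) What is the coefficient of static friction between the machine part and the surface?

μ ≈ 0.110

On the verge of sliding down the incline, friction is at its maximum μN and acts up the slope.
Perpendicular to incline: N = W cos 34° − P sin 14° = 1033 − 149.5 = 883.4 N.
Along incline: P cos 14° + μN = W sin 34° → μ = (W sin 34° − P cos 14°) / N = 0.1099.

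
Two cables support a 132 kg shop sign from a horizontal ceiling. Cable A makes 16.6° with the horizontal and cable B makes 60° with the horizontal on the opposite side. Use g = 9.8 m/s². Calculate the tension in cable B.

Weight W = 132 × 9.8 = 1294 N acts straight down.
Horizontal: T_A cos 16.6° = T_B cos 60°  →  T_A = 0.5217 T_B.
Vertical: T_A sin 16.6° + T_B sin 60° = 1294.
Substituting the horizontal relation into the vertical equation gives 1.015 T_B = 1294, so T_B = 1274 N.

T_B ≈ 1270 N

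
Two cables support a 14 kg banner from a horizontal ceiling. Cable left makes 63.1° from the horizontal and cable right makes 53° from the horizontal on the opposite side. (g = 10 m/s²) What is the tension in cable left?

T_left ≈ 93.8 N

Weight W = 14 × 10 = 140 N acts straight down.
Horizontal: T_left cos 63.1° = T_right cos 53°  →  T_right = 0.7518 T_left.
Vertical: T_left sin 63.1° + T_right sin 53° = 140.
Substituting the horizontal relation into the vertical equation gives 1.492 T_left = 140, so T_left = 93.82 N.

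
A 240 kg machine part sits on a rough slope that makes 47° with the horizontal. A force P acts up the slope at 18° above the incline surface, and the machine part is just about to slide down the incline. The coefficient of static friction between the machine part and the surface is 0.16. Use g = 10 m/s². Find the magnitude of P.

On the verge of sliding down the incline, friction equals μN and acts up the slope.
Perpendicular: N + P sin 18° = W cos 47° = 1637 N.
Along incline: P cos 18° + μN = W sin 47° with W sin 47° = 1755 N.
Solving the pair for P and N: P = 1656 N, N = 1125 N (and f = μN = 180 N).

P ≈ 1660 N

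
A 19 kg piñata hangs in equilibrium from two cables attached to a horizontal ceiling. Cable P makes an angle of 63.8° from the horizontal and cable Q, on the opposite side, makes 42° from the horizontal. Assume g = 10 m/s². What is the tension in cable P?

T_P ≈ 147 N

Weight W = 19 × 10 = 190 N acts straight down.
Horizontal: T_P cos 63.8° = T_Q cos 42°  →  T_Q = 0.5941 T_P.
Vertical: T_P sin 63.8° + T_Q sin 42° = 190.
Substituting the horizontal relation into the vertical equation gives 1.295 T_P = 190, so T_P = 146.7 N.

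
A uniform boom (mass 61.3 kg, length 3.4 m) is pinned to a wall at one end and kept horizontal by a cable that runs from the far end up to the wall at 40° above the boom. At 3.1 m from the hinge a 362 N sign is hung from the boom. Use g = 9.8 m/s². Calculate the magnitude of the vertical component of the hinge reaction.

Take torques about the hinge: T sin 40° · 3.4 = 61.3×9.8×1.7 + 362×3.1 = 2143.5 N·m.
So T = 2143.5 / (0.6428 × 3.4) = 980.77 N.
ΣF_y = 0: H_y = (61.3×9.8 + 362) − T sin 40° = 962.74 − 630.43 = 332.31 N.

|H_y| ≈ 332 N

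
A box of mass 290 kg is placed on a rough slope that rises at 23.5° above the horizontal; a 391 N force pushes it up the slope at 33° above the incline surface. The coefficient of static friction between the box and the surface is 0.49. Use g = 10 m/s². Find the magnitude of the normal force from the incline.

Axes along / perpendicular to the incline. W sin 23.5° = 1156 N down-slope; W cos 23.5° = 2659 N into the surface.
Perpendicular: N = W cos 23.5° − P sin 33° = 2659 − 213 = 2447 N.
Along incline: P cos 33° + f = W sin 23.5° (friction acts up-slope) → f = 1156 − 327.9 = 828.5 N.
|f| = 828.5 N ≤ μN = 1199 N, so the box is indeed static.

N ≈ 2450 N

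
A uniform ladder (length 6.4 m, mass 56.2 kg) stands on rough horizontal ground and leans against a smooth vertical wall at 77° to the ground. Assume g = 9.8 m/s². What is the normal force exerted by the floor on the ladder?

ΣF_y = 0: N_floor = 56.2×9.8 = 550.76 N.

N_floor ≈ 551 N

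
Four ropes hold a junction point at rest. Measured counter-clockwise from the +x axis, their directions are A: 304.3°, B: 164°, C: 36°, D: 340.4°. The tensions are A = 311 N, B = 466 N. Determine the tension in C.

T_C ≈ 258 N

Resolve: ΣF_x = 311 cos 304.3° + 466 cos 164° + T_C cos 36° + T_D cos 340.4° = 0.
        ΣF_y = 311 sin 304.3° + 466 sin 164° + T_C sin 36° + T_D sin 340.4° = 0.
The known terms sum to (-272.7, -128.5) N, so 0.8090 T_C + 0.9421 T_D = 272.7 and 0.5878 T_C − 0.3355 T_D = 128.5.
Solving simultaneously: T_C = 257.5 N, T_D = 68.29 N.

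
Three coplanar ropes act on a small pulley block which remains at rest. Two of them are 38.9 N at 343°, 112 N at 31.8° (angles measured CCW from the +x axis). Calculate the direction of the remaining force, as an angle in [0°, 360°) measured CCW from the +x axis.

θ ≈ 200°

Sum the known components: ΣF_x = 132.4 N, ΣF_y = 47.65 N.
For equilibrium the remaining force must supply (−ΣF_x, −ΣF_y) = (-132.4, -47.65) N.
Magnitude = √((-132.4)² + (-47.65)²) = 140.7 N; direction = atan2(-47.65, -132.4) = 199.8°.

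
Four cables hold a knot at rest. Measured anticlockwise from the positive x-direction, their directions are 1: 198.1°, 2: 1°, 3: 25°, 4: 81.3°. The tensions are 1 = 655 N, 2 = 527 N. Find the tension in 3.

Resolve: ΣF_x = 655 cos 198.1° + 527 cos 1° + T_3 cos 25° + T_4 cos 81.3° = 0.
        ΣF_y = 655 sin 198.1° + 527 sin 1° + T_3 sin 25° + T_4 sin 81.3° = 0.
The known terms sum to (-95.67, -194.3) N, so 0.9063 T_3 + 0.1513 T_4 = 95.67 and 0.4226 T_3 + 0.9885 T_4 = 194.3.
Solving simultaneously: T_3 = 78.34 N, T_4 = 163.1 N.

T_3 ≈ 78.3 N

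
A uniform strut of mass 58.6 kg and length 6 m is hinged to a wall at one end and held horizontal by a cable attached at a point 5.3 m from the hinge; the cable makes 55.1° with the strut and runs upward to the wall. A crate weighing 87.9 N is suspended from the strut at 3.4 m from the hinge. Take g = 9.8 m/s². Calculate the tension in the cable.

Take torques about the hinge: T sin 55.1° · 5.3 = 58.6×9.8×3 + 87.9×3.4 = 2021.7 N·m.
So T = 2021.7 / (0.8202 × 5.3) = 465.1 N.

T ≈ 465 N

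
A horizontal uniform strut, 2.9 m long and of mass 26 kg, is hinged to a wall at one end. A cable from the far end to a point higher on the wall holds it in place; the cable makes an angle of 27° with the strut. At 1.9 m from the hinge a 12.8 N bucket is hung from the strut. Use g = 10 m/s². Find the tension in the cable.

T ≈ 305 N

Take torques about the hinge: T sin 27° · 2.9 = 26×10×1.45 + 12.8×1.9 = 401.32 N·m.
So T = 401.32 / (0.4540 × 2.9) = 304.82 N.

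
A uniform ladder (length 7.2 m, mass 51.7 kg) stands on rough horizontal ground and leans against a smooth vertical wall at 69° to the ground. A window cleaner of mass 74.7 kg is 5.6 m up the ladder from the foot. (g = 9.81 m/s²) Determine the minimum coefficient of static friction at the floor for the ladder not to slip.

ΣF_y = 0: N_floor = 51.7×9.81 + 74.7×9.81 = 1240 N.
Torques about the foot: N_wall · 7.2 sin 69° = 51.7×9.81×3.6 cos 69° + 74.7×9.81×5.6 cos 69° → N_wall = 316.13 N.
ΣF_x = 0: f_floor = N_wall = 316.13 N.
μ_min = f_floor / N_floor = 316.13 / 1240 = 0.2549.

μ_min ≈ 0.255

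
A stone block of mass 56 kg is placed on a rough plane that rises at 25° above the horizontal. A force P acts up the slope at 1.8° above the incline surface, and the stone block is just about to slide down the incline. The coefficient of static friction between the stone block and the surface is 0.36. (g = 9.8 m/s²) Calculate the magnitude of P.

P ≈ 53.5 N

On the verge of sliding down the incline, friction equals μN and acts up the slope.
Perpendicular: N + P sin 1.8° = W cos 25° = 497.4 N.
Along incline: P cos 1.8° + μN = W sin 25° with W sin 25° = 231.9 N.
Solving the pair for P and N: P = 53.51 N, N = 495.7 N (and f = μN = 178.5 N).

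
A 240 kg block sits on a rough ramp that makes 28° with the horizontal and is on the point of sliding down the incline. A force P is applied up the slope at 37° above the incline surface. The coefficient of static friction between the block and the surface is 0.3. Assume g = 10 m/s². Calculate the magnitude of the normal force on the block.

N ≈ 1640 N

On the verge of sliding down the incline, friction equals μN and acts up the slope.
Perpendicular: N + P sin 37° = W cos 28° = 2119 N.
Along incline: P cos 37° + μN = W sin 28° with W sin 28° = 1127 N.
Solving the pair for P and N: P = 794.4 N, N = 1641 N (and f = μN = 492.3 N).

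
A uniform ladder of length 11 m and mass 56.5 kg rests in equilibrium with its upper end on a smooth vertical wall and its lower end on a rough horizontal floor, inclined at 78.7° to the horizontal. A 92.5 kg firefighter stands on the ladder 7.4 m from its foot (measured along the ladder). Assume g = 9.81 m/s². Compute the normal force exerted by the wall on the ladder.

N_wall ≈ 177 N

Torques about the foot: N_wall · 11 sin 78.7° = 56.5×9.81×5.5 cos 78.7° + 92.5×9.81×7.4 cos 78.7° → N_wall = 177.36 N.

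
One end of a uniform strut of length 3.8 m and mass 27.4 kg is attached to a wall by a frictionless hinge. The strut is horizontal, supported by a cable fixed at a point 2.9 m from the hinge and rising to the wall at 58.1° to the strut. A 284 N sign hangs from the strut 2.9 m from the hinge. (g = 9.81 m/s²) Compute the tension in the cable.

T ≈ 542 N

Take torques about the hinge: T sin 58.1° · 2.9 = 27.4×9.81×1.9 + 284×2.9 = 1334.3 N·m.
So T = 1334.3 / (0.8490 × 2.9) = 541.96 N.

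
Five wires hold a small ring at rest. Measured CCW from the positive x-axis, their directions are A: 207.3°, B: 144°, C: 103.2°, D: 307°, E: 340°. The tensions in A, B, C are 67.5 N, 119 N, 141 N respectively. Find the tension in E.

T_E ≈ 81.6 N

Resolve: ΣF_x = 67.5 cos 207.3° + 119 cos 144° + 141 cos 103.2° + T_D cos 307° + T_E cos 340° = 0.
        ΣF_y = 67.5 sin 207.3° + 119 sin 144° + 141 sin 103.2° + T_D sin 307° + T_E sin 340° = 0.
The known terms sum to (-188.5, 176.3) N, so 0.6018 T_D + 0.9397 T_E = 188.5 and -0.7986 T_D − 0.3420 T_E = -176.3.
Solving simultaneously: T_D = 185.8 N, T_E = 81.57 N.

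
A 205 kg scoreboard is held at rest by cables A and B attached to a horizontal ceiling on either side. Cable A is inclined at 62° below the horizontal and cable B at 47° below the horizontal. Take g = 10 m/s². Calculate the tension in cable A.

T_A ≈ 1480 N

Weight W = 205 × 10 = 2050 N acts straight down.
Horizontal: T_A cos 62° = T_B cos 47°  →  T_B = 0.6884 T_A.
Vertical: T_A sin 62° + T_B sin 47° = 2050.
Substituting the horizontal relation into the vertical equation gives 1.386 T_A = 2050, so T_A = 1479 N.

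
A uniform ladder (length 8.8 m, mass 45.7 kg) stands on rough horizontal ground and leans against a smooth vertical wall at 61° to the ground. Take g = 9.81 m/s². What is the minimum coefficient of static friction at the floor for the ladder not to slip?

ΣF_y = 0: N_floor = 45.7×9.81 = 448.32 N.
Torques about the foot: N_wall · 8.8 sin 61° = 45.7×9.81×4.4 cos 61° → N_wall = 124.25 N.
ΣF_x = 0: f_floor = N_wall = 124.25 N.
μ_min = f_floor / N_floor = 124.25 / 448.32 = 0.2772.

μ_min ≈ 0.277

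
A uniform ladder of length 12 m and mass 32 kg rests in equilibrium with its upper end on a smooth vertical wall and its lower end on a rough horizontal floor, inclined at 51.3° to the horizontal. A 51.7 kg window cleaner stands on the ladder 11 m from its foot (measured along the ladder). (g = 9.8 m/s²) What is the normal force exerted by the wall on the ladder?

Torques about the foot: N_wall · 12 sin 51.3° = 32×9.8×6 cos 51.3° + 51.7×9.8×11 cos 51.3° → N_wall = 497.71 N.

N_wall ≈ 498 N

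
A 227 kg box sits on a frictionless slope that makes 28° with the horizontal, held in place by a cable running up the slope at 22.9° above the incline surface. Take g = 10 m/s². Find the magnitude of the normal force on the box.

N ≈ 1550 N

Take axes along and perpendicular to the incline. Weight components: W sin 28° = 1066 N down-slope, W cos 28° = 2004 N into the surface.
Along incline: T cos 22.9° = W sin 28° → T = 1157 N.
Perpendicular: N = W cos 28° − T sin 22.9° = 1554 N.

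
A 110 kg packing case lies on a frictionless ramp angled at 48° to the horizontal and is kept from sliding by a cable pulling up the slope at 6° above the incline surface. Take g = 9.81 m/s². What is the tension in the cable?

T ≈ 806 N

Take axes along and perpendicular to the incline. Weight components: W sin 48° = 801.9 N down-slope, W cos 48° = 722.1 N into the surface.
Along incline: T cos 6° = W sin 48° → T = 806.3 N.
Perpendicular: N = W cos 48° − T sin 6° = 637.8 N.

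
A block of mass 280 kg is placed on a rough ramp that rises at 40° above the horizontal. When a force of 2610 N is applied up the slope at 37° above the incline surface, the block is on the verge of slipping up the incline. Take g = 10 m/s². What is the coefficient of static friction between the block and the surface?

On the verge of sliding up the incline, friction is at its maximum μN and acts down the slope.
Perpendicular to incline: N = W cos 40° − P sin 37° = 2145 − 1571 = 574.2 N.
Along incline: P cos 37° − μN = W sin 40° → μ = −(W sin 40° − P cos 37°) / N = 0.4957.

μ ≈ 0.496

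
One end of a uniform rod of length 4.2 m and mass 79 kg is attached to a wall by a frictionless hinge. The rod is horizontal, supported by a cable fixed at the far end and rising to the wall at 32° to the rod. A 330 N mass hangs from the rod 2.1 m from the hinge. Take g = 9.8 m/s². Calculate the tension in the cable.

T ≈ 1040 N

Take torques about the hinge: T sin 32° · 4.2 = 79×9.8×2.1 + 330×2.1 = 2318.8 N·m.
So T = 2318.8 / (0.5299 × 4.2) = 1041.9 N.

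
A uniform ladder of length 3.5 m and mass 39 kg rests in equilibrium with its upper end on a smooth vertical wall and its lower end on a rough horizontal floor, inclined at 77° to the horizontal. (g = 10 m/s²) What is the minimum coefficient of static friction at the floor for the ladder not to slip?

ΣF_y = 0: N_floor = 39×10 = 390 N.
Torques about the foot: N_wall · 3.5 sin 77° = 39×10×1.75 cos 77° → N_wall = 45.019 N.
ΣF_x = 0: f_floor = N_wall = 45.019 N.
μ_min = f_floor / N_floor = 45.019 / 390 = 0.1154.

μ_min ≈ 0.115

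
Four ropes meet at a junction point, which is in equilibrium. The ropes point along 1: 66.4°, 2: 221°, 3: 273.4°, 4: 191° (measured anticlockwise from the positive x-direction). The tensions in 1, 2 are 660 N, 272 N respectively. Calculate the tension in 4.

T_4 ≈ 84.9 N

Resolve: ΣF_x = 660 cos 66.4° + 272 cos 221° + T_3 cos 273.4° + T_4 cos 191° = 0.
        ΣF_y = 660 sin 66.4° + 272 sin 221° + T_3 sin 273.4° + T_4 sin 191° = 0.
The known terms sum to (58.95, 426.4) N, so 0.0593 T_3 − 0.9816 T_4 = -58.95 and -0.9982 T_3 − 0.1908 T_4 = -426.4.
Solving simultaneously: T_3 = 410.9 N, T_4 = 84.88 N.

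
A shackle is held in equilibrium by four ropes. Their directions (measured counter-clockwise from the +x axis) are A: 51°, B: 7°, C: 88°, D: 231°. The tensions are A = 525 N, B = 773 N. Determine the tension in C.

Resolve: ΣF_x = 525 cos 51° + 773 cos 7° + T_C cos 88° + T_D cos 231° = 0.
        ΣF_y = 525 sin 51° + 773 sin 7° + T_C sin 88° + T_D sin 231° = 0.
The known terms sum to (1098, 502.2) N, so 0.0349 T_C − 0.6293 T_D = -1098 and 0.9994 T_C − 0.7771 T_D = -502.2.
Solving simultaneously: T_C = 892.3 N, T_D = 1794 N.

T_C ≈ 892 N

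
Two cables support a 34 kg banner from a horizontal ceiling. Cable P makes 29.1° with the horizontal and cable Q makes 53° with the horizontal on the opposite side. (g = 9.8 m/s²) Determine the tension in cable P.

T_P ≈ 202 N

Weight W = 34 × 9.8 = 333.2 N acts straight down.
Horizontal: T_P cos 29.1° = T_Q cos 53°  →  T_Q = 1.452 T_P.
Vertical: T_P sin 29.1° + T_Q sin 53° = 333.2.
Substituting the horizontal relation into the vertical equation gives 1.646 T_P = 333.2, so T_P = 202.4 N.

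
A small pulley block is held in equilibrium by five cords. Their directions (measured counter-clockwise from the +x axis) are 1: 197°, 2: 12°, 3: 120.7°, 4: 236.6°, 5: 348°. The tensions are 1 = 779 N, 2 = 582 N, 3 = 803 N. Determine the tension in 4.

Resolve: ΣF_x = 779 cos 197° + 582 cos 12° + 803 cos 120.7° + T_4 cos 236.6° + T_5 cos 348° = 0.
        ΣF_y = 779 sin 197° + 582 sin 12° + 803 sin 120.7° + T_4 sin 236.6° + T_5 sin 348° = 0.
The known terms sum to (-585.6, 583.7) N, so -0.5505 T_4 + 0.9781 T_5 = 585.6 and -0.8348 T_4 − 0.2079 T_5 = -583.7.
Solving simultaneously: T_4 = 482.5 N, T_5 = 870.2 N.

T_4 ≈ 482 N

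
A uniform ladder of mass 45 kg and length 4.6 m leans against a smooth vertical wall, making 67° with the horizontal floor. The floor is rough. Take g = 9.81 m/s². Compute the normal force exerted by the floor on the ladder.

ΣF_y = 0: N_floor = 45×9.81 = 441.45 N.

N_floor ≈ 441 N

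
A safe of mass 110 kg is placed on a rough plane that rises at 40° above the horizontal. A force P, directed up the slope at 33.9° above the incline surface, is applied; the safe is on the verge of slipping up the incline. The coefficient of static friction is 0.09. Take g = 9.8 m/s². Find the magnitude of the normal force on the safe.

N ≈ 340 N

On the verge of sliding up the incline, friction equals μN and acts down the slope.
Perpendicular: N + P sin 33.9° = W cos 40° = 825.8 N.
Along incline: P cos 33.9° = W sin 40° + μN  with W sin 40° = 692.9 N.
Solving the pair for P and N: P = 871.7 N, N = 339.6 N (and f = μN = 30.57 N).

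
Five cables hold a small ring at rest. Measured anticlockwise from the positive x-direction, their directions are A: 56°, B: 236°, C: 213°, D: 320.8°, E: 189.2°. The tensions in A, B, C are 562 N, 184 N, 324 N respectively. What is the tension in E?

Resolve: ΣF_x = 562 cos 56° + 184 cos 236° + 324 cos 213° + T_D cos 320.8° + T_E cos 189.2° = 0.
        ΣF_y = 562 sin 56° + 184 sin 236° + 324 sin 213° + T_D sin 320.8° + T_E sin 189.2° = 0.
The known terms sum to (-60.35, 136.9) N, so 0.7749 T_D − 0.9871 T_E = 60.35 and -0.6320 T_D − 0.1599 T_E = -136.9.
Solving simultaneously: T_D = 193.6 N, T_E = 90.87 N.

T_E ≈ 90.9 N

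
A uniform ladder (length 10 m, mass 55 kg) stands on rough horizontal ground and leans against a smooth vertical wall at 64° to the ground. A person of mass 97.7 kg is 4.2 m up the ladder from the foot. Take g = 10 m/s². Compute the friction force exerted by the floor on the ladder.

f ≈ 334 N

Torques about the foot: N_wall · 10 sin 64° = 55×10×5 cos 64° + 97.7×10×4.2 cos 64° → N_wall = 334.26 N.
ΣF_x = 0: f_floor = N_wall = 334.26 N.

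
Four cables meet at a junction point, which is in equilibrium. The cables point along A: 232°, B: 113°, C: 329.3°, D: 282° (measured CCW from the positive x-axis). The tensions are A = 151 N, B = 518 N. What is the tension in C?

Resolve: ΣF_x = 151 cos 232° + 518 cos 113° + T_C cos 329.3° + T_D cos 282° = 0.
        ΣF_y = 151 sin 232° + 518 sin 113° + T_C sin 329.3° + T_D sin 282° = 0.
The known terms sum to (-295.4, 357.8) N, so 0.8599 T_C + 0.2079 T_D = 295.4 and -0.5105 T_C − 0.9781 T_D = -357.8.
Solving simultaneously: T_C = 291.9 N, T_D = 213.5 N.

T_C ≈ 292 N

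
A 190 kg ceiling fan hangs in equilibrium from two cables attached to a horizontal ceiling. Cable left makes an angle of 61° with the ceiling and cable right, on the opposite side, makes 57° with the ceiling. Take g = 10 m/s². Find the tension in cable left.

Weight W = 190 × 10 = 1900 N acts straight down.
Horizontal: T_left cos 61° = T_right cos 57°  →  T_right = 0.8901 T_left.
Vertical: T_left sin 61° + T_right sin 57° = 1900.
Substituting the horizontal relation into the vertical equation gives 1.621 T_left = 1900, so T_left = 1172 N.

T_left ≈ 1170 N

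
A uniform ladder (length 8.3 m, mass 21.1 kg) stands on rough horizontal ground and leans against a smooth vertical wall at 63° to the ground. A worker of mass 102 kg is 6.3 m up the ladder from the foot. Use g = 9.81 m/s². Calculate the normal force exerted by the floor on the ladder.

ΣF_y = 0: N_floor = 21.1×9.81 + 102×9.81 = 1207.6 N.

N_floor ≈ 1210 N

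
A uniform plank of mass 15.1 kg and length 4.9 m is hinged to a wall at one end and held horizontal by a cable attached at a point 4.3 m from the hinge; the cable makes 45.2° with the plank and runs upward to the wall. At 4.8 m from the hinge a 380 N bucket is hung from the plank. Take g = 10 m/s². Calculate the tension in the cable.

Take torques about the hinge: T sin 45.2° · 4.3 = 15.1×10×2.45 + 380×4.8 = 2193.9 N·m.
So T = 2193.9 / (0.7096 × 4.3) = 719.06 N.

T ≈ 719 N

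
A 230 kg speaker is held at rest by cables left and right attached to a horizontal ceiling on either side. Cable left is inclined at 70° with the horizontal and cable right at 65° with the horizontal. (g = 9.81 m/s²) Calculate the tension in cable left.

T_left ≈ 1350 N

Weight W = 230 × 9.81 = 2256 N acts straight down.
Horizontal: T_left cos 70° = T_right cos 65°  →  T_right = 0.8093 T_left.
Vertical: T_left sin 70° + T_right sin 65° = 2256.
Substituting the horizontal relation into the vertical equation gives 1.673 T_left = 2256, so T_left = 1349 N.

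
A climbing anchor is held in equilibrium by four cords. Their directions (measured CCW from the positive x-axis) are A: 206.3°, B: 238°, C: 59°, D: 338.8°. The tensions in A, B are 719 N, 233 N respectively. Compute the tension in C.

Resolve: ΣF_x = 719 cos 206.3° + 233 cos 238° + T_C cos 59° + T_D cos 338.8° = 0.
        ΣF_y = 719 sin 206.3° + 233 sin 238° + T_C sin 59° + T_D sin 338.8° = 0.
The known terms sum to (-768, -516.2) N, so 0.5150 T_C + 0.9323 T_D = 768 and 0.8572 T_C − 0.3616 T_D = 516.2.
Solving simultaneously: T_C = 770.2 N, T_D = 398.3 N.

T_C ≈ 770 N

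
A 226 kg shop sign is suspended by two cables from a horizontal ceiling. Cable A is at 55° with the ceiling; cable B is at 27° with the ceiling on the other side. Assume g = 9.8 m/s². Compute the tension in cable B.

Weight W = 226 × 9.8 = 2215 N acts straight down.
Horizontal: T_A cos 55° = T_B cos 27°  →  T_A = 1.553 T_B.
Vertical: T_A sin 55° + T_B sin 27° = 2215.
Substituting the horizontal relation into the vertical equation gives 1.726 T_B = 2215, so T_B = 1283 N.

T_B ≈ 1280 N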